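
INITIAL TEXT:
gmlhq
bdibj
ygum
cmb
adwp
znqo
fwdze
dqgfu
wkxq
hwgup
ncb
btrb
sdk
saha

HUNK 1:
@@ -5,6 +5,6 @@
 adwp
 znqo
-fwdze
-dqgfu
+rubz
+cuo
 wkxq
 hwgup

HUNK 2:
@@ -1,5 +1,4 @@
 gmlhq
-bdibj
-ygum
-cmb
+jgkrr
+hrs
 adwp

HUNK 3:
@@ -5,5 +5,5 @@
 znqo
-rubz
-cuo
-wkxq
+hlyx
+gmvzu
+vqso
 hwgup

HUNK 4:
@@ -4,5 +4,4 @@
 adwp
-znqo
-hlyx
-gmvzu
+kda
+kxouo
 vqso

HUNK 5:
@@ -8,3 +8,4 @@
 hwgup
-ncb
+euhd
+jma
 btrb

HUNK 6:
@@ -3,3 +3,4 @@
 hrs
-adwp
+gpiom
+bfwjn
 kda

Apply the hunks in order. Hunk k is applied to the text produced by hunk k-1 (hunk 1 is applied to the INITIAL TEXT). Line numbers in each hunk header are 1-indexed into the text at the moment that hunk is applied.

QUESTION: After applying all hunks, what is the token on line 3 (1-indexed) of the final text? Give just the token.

Answer: hrs

Derivation:
Hunk 1: at line 5 remove [fwdze,dqgfu] add [rubz,cuo] -> 14 lines: gmlhq bdibj ygum cmb adwp znqo rubz cuo wkxq hwgup ncb btrb sdk saha
Hunk 2: at line 1 remove [bdibj,ygum,cmb] add [jgkrr,hrs] -> 13 lines: gmlhq jgkrr hrs adwp znqo rubz cuo wkxq hwgup ncb btrb sdk saha
Hunk 3: at line 5 remove [rubz,cuo,wkxq] add [hlyx,gmvzu,vqso] -> 13 lines: gmlhq jgkrr hrs adwp znqo hlyx gmvzu vqso hwgup ncb btrb sdk saha
Hunk 4: at line 4 remove [znqo,hlyx,gmvzu] add [kda,kxouo] -> 12 lines: gmlhq jgkrr hrs adwp kda kxouo vqso hwgup ncb btrb sdk saha
Hunk 5: at line 8 remove [ncb] add [euhd,jma] -> 13 lines: gmlhq jgkrr hrs adwp kda kxouo vqso hwgup euhd jma btrb sdk saha
Hunk 6: at line 3 remove [adwp] add [gpiom,bfwjn] -> 14 lines: gmlhq jgkrr hrs gpiom bfwjn kda kxouo vqso hwgup euhd jma btrb sdk saha
Final line 3: hrs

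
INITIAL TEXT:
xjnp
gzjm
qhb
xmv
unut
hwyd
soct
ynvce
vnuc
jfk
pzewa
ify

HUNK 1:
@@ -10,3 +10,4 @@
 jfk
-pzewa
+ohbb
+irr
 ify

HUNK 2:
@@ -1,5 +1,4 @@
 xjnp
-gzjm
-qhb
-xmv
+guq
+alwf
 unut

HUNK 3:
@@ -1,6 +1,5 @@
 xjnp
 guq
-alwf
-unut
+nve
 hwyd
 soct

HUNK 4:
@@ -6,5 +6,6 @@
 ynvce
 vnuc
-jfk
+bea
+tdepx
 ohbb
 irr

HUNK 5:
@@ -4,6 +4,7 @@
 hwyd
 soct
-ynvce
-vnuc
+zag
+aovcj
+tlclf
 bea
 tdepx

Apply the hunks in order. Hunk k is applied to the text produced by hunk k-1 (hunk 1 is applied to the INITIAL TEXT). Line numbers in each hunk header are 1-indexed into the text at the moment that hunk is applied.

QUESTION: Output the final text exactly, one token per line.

Answer: xjnp
guq
nve
hwyd
soct
zag
aovcj
tlclf
bea
tdepx
ohbb
irr
ify

Derivation:
Hunk 1: at line 10 remove [pzewa] add [ohbb,irr] -> 13 lines: xjnp gzjm qhb xmv unut hwyd soct ynvce vnuc jfk ohbb irr ify
Hunk 2: at line 1 remove [gzjm,qhb,xmv] add [guq,alwf] -> 12 lines: xjnp guq alwf unut hwyd soct ynvce vnuc jfk ohbb irr ify
Hunk 3: at line 1 remove [alwf,unut] add [nve] -> 11 lines: xjnp guq nve hwyd soct ynvce vnuc jfk ohbb irr ify
Hunk 4: at line 6 remove [jfk] add [bea,tdepx] -> 12 lines: xjnp guq nve hwyd soct ynvce vnuc bea tdepx ohbb irr ify
Hunk 5: at line 4 remove [ynvce,vnuc] add [zag,aovcj,tlclf] -> 13 lines: xjnp guq nve hwyd soct zag aovcj tlclf bea tdepx ohbb irr ify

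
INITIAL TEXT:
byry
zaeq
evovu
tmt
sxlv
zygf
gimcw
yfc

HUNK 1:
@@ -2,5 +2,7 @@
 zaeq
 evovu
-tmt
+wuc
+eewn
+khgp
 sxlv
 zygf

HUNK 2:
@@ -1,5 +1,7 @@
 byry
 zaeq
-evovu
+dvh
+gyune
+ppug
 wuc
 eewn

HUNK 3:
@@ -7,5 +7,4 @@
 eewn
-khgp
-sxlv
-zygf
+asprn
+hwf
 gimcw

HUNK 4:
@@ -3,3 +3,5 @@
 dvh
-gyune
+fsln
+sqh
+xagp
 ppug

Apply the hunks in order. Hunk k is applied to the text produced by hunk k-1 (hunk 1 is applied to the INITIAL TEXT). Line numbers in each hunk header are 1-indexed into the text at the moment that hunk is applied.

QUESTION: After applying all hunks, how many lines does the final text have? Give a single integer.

Hunk 1: at line 2 remove [tmt] add [wuc,eewn,khgp] -> 10 lines: byry zaeq evovu wuc eewn khgp sxlv zygf gimcw yfc
Hunk 2: at line 1 remove [evovu] add [dvh,gyune,ppug] -> 12 lines: byry zaeq dvh gyune ppug wuc eewn khgp sxlv zygf gimcw yfc
Hunk 3: at line 7 remove [khgp,sxlv,zygf] add [asprn,hwf] -> 11 lines: byry zaeq dvh gyune ppug wuc eewn asprn hwf gimcw yfc
Hunk 4: at line 3 remove [gyune] add [fsln,sqh,xagp] -> 13 lines: byry zaeq dvh fsln sqh xagp ppug wuc eewn asprn hwf gimcw yfc
Final line count: 13

Answer: 13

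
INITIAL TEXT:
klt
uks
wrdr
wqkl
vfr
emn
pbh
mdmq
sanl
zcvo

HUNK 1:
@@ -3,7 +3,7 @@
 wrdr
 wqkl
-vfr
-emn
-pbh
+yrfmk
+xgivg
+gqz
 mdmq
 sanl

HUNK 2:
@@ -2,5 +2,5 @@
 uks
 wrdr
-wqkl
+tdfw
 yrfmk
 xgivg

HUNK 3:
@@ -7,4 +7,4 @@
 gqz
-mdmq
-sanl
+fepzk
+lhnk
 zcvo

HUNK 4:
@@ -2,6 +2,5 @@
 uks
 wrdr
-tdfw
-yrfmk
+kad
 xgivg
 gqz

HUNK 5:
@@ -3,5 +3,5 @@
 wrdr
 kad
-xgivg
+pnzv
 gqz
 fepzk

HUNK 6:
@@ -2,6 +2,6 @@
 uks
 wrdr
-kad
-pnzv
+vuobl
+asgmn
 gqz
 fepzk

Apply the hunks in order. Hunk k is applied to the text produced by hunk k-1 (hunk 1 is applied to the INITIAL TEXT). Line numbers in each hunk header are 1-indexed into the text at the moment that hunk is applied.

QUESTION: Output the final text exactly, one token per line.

Hunk 1: at line 3 remove [vfr,emn,pbh] add [yrfmk,xgivg,gqz] -> 10 lines: klt uks wrdr wqkl yrfmk xgivg gqz mdmq sanl zcvo
Hunk 2: at line 2 remove [wqkl] add [tdfw] -> 10 lines: klt uks wrdr tdfw yrfmk xgivg gqz mdmq sanl zcvo
Hunk 3: at line 7 remove [mdmq,sanl] add [fepzk,lhnk] -> 10 lines: klt uks wrdr tdfw yrfmk xgivg gqz fepzk lhnk zcvo
Hunk 4: at line 2 remove [tdfw,yrfmk] add [kad] -> 9 lines: klt uks wrdr kad xgivg gqz fepzk lhnk zcvo
Hunk 5: at line 3 remove [xgivg] add [pnzv] -> 9 lines: klt uks wrdr kad pnzv gqz fepzk lhnk zcvo
Hunk 6: at line 2 remove [kad,pnzv] add [vuobl,asgmn] -> 9 lines: klt uks wrdr vuobl asgmn gqz fepzk lhnk zcvo

Answer: klt
uks
wrdr
vuobl
asgmn
gqz
fepzk
lhnk
zcvo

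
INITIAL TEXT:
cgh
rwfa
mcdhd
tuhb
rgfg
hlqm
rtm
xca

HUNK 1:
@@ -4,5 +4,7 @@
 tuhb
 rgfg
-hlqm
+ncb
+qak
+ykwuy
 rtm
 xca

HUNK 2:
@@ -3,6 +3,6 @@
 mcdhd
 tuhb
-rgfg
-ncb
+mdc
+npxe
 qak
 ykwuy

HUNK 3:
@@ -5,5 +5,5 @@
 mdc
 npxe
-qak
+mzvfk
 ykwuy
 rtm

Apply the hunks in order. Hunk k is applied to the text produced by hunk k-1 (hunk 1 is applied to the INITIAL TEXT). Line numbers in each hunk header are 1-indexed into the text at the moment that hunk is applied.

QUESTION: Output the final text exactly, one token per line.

Hunk 1: at line 4 remove [hlqm] add [ncb,qak,ykwuy] -> 10 lines: cgh rwfa mcdhd tuhb rgfg ncb qak ykwuy rtm xca
Hunk 2: at line 3 remove [rgfg,ncb] add [mdc,npxe] -> 10 lines: cgh rwfa mcdhd tuhb mdc npxe qak ykwuy rtm xca
Hunk 3: at line 5 remove [qak] add [mzvfk] -> 10 lines: cgh rwfa mcdhd tuhb mdc npxe mzvfk ykwuy rtm xca

Answer: cgh
rwfa
mcdhd
tuhb
mdc
npxe
mzvfk
ykwuy
rtm
xca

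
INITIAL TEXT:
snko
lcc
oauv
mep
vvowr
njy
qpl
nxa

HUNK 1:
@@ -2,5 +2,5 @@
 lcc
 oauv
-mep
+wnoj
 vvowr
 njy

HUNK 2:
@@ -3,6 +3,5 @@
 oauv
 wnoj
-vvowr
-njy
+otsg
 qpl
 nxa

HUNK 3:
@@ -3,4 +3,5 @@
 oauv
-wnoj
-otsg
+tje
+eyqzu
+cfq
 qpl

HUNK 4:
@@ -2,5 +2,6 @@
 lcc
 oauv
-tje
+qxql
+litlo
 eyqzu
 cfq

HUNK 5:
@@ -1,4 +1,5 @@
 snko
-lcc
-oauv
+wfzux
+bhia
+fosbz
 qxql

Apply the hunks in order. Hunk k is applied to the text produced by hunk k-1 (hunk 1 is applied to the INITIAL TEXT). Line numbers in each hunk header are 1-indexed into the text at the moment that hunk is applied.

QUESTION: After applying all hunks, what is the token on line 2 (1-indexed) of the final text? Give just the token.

Answer: wfzux

Derivation:
Hunk 1: at line 2 remove [mep] add [wnoj] -> 8 lines: snko lcc oauv wnoj vvowr njy qpl nxa
Hunk 2: at line 3 remove [vvowr,njy] add [otsg] -> 7 lines: snko lcc oauv wnoj otsg qpl nxa
Hunk 3: at line 3 remove [wnoj,otsg] add [tje,eyqzu,cfq] -> 8 lines: snko lcc oauv tje eyqzu cfq qpl nxa
Hunk 4: at line 2 remove [tje] add [qxql,litlo] -> 9 lines: snko lcc oauv qxql litlo eyqzu cfq qpl nxa
Hunk 5: at line 1 remove [lcc,oauv] add [wfzux,bhia,fosbz] -> 10 lines: snko wfzux bhia fosbz qxql litlo eyqzu cfq qpl nxa
Final line 2: wfzux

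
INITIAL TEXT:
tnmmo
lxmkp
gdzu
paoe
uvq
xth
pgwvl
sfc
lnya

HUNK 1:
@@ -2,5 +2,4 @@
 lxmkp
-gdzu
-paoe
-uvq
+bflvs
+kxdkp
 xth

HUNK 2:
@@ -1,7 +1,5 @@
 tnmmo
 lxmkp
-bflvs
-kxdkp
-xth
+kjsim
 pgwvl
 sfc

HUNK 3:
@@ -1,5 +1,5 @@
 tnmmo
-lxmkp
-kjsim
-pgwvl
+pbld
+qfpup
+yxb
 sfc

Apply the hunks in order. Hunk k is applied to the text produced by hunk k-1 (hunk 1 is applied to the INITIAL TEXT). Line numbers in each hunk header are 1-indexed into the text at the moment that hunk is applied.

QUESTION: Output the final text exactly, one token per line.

Answer: tnmmo
pbld
qfpup
yxb
sfc
lnya

Derivation:
Hunk 1: at line 2 remove [gdzu,paoe,uvq] add [bflvs,kxdkp] -> 8 lines: tnmmo lxmkp bflvs kxdkp xth pgwvl sfc lnya
Hunk 2: at line 1 remove [bflvs,kxdkp,xth] add [kjsim] -> 6 lines: tnmmo lxmkp kjsim pgwvl sfc lnya
Hunk 3: at line 1 remove [lxmkp,kjsim,pgwvl] add [pbld,qfpup,yxb] -> 6 lines: tnmmo pbld qfpup yxb sfc lnya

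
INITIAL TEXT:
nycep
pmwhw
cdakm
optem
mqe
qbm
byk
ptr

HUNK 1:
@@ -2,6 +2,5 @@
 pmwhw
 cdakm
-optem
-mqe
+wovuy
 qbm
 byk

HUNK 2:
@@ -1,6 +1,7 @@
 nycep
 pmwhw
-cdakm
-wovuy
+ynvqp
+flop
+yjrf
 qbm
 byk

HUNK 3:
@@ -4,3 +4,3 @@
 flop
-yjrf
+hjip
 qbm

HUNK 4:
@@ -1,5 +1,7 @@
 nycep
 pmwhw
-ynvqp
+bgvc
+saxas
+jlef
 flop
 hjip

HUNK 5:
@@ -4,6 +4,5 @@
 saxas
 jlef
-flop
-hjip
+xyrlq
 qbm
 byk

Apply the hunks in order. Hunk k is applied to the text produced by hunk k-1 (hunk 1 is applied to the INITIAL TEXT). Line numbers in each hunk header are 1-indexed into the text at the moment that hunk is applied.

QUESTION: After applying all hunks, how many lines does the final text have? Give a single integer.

Hunk 1: at line 2 remove [optem,mqe] add [wovuy] -> 7 lines: nycep pmwhw cdakm wovuy qbm byk ptr
Hunk 2: at line 1 remove [cdakm,wovuy] add [ynvqp,flop,yjrf] -> 8 lines: nycep pmwhw ynvqp flop yjrf qbm byk ptr
Hunk 3: at line 4 remove [yjrf] add [hjip] -> 8 lines: nycep pmwhw ynvqp flop hjip qbm byk ptr
Hunk 4: at line 1 remove [ynvqp] add [bgvc,saxas,jlef] -> 10 lines: nycep pmwhw bgvc saxas jlef flop hjip qbm byk ptr
Hunk 5: at line 4 remove [flop,hjip] add [xyrlq] -> 9 lines: nycep pmwhw bgvc saxas jlef xyrlq qbm byk ptr
Final line count: 9

Answer: 9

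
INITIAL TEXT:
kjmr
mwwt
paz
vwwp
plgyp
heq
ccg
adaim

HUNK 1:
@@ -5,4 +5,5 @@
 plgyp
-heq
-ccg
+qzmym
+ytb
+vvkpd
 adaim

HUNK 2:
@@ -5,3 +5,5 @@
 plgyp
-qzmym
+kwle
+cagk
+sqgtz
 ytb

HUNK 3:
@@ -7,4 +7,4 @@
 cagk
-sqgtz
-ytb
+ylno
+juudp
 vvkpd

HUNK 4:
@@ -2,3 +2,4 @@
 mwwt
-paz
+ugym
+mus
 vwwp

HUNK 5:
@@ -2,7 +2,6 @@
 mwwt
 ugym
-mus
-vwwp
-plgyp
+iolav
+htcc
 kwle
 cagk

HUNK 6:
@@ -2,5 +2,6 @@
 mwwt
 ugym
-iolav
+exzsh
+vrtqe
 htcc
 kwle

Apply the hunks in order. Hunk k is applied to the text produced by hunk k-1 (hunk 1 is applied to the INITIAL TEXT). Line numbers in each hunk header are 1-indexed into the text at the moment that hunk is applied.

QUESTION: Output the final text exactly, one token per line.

Answer: kjmr
mwwt
ugym
exzsh
vrtqe
htcc
kwle
cagk
ylno
juudp
vvkpd
adaim

Derivation:
Hunk 1: at line 5 remove [heq,ccg] add [qzmym,ytb,vvkpd] -> 9 lines: kjmr mwwt paz vwwp plgyp qzmym ytb vvkpd adaim
Hunk 2: at line 5 remove [qzmym] add [kwle,cagk,sqgtz] -> 11 lines: kjmr mwwt paz vwwp plgyp kwle cagk sqgtz ytb vvkpd adaim
Hunk 3: at line 7 remove [sqgtz,ytb] add [ylno,juudp] -> 11 lines: kjmr mwwt paz vwwp plgyp kwle cagk ylno juudp vvkpd adaim
Hunk 4: at line 2 remove [paz] add [ugym,mus] -> 12 lines: kjmr mwwt ugym mus vwwp plgyp kwle cagk ylno juudp vvkpd adaim
Hunk 5: at line 2 remove [mus,vwwp,plgyp] add [iolav,htcc] -> 11 lines: kjmr mwwt ugym iolav htcc kwle cagk ylno juudp vvkpd adaim
Hunk 6: at line 2 remove [iolav] add [exzsh,vrtqe] -> 12 lines: kjmr mwwt ugym exzsh vrtqe htcc kwle cagk ylno juudp vvkpd adaim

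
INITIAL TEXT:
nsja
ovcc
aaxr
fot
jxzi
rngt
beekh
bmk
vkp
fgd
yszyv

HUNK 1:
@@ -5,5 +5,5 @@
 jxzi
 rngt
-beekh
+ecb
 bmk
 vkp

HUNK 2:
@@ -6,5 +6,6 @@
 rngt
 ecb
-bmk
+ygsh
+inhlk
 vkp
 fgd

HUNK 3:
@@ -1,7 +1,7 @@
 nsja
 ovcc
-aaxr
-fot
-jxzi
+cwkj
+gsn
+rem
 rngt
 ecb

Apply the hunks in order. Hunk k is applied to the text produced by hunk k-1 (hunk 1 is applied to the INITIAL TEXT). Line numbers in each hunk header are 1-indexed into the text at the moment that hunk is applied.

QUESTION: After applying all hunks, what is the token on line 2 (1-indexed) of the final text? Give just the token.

Hunk 1: at line 5 remove [beekh] add [ecb] -> 11 lines: nsja ovcc aaxr fot jxzi rngt ecb bmk vkp fgd yszyv
Hunk 2: at line 6 remove [bmk] add [ygsh,inhlk] -> 12 lines: nsja ovcc aaxr fot jxzi rngt ecb ygsh inhlk vkp fgd yszyv
Hunk 3: at line 1 remove [aaxr,fot,jxzi] add [cwkj,gsn,rem] -> 12 lines: nsja ovcc cwkj gsn rem rngt ecb ygsh inhlk vkp fgd yszyv
Final line 2: ovcc

Answer: ovcc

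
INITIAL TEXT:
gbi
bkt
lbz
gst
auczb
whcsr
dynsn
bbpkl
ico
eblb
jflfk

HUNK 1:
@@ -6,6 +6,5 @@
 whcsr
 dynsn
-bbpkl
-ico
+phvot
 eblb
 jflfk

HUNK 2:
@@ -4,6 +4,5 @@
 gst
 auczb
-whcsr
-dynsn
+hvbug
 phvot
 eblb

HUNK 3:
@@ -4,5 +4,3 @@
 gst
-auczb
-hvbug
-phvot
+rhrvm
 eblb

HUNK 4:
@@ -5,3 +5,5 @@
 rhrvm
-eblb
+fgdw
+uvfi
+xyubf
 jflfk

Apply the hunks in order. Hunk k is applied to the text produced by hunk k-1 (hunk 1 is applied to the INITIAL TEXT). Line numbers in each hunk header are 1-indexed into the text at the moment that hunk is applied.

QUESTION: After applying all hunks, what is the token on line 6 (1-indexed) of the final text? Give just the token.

Answer: fgdw

Derivation:
Hunk 1: at line 6 remove [bbpkl,ico] add [phvot] -> 10 lines: gbi bkt lbz gst auczb whcsr dynsn phvot eblb jflfk
Hunk 2: at line 4 remove [whcsr,dynsn] add [hvbug] -> 9 lines: gbi bkt lbz gst auczb hvbug phvot eblb jflfk
Hunk 3: at line 4 remove [auczb,hvbug,phvot] add [rhrvm] -> 7 lines: gbi bkt lbz gst rhrvm eblb jflfk
Hunk 4: at line 5 remove [eblb] add [fgdw,uvfi,xyubf] -> 9 lines: gbi bkt lbz gst rhrvm fgdw uvfi xyubf jflfk
Final line 6: fgdw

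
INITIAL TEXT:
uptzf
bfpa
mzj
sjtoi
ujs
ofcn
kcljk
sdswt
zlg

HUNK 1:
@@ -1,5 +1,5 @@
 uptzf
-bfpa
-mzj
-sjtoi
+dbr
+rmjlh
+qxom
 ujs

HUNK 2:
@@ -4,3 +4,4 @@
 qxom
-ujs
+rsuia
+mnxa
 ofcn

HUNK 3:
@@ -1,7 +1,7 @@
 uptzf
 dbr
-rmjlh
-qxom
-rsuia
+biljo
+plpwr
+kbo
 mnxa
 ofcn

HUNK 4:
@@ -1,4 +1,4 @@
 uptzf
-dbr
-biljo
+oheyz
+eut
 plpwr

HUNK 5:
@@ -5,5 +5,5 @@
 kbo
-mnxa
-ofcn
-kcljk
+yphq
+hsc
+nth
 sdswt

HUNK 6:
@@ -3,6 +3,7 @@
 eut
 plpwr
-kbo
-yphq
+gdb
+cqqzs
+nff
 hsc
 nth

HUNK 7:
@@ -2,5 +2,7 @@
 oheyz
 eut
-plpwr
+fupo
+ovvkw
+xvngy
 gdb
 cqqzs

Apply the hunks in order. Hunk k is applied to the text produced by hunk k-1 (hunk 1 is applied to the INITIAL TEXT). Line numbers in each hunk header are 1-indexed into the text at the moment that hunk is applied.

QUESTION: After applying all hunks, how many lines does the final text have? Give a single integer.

Hunk 1: at line 1 remove [bfpa,mzj,sjtoi] add [dbr,rmjlh,qxom] -> 9 lines: uptzf dbr rmjlh qxom ujs ofcn kcljk sdswt zlg
Hunk 2: at line 4 remove [ujs] add [rsuia,mnxa] -> 10 lines: uptzf dbr rmjlh qxom rsuia mnxa ofcn kcljk sdswt zlg
Hunk 3: at line 1 remove [rmjlh,qxom,rsuia] add [biljo,plpwr,kbo] -> 10 lines: uptzf dbr biljo plpwr kbo mnxa ofcn kcljk sdswt zlg
Hunk 4: at line 1 remove [dbr,biljo] add [oheyz,eut] -> 10 lines: uptzf oheyz eut plpwr kbo mnxa ofcn kcljk sdswt zlg
Hunk 5: at line 5 remove [mnxa,ofcn,kcljk] add [yphq,hsc,nth] -> 10 lines: uptzf oheyz eut plpwr kbo yphq hsc nth sdswt zlg
Hunk 6: at line 3 remove [kbo,yphq] add [gdb,cqqzs,nff] -> 11 lines: uptzf oheyz eut plpwr gdb cqqzs nff hsc nth sdswt zlg
Hunk 7: at line 2 remove [plpwr] add [fupo,ovvkw,xvngy] -> 13 lines: uptzf oheyz eut fupo ovvkw xvngy gdb cqqzs nff hsc nth sdswt zlg
Final line count: 13

Answer: 13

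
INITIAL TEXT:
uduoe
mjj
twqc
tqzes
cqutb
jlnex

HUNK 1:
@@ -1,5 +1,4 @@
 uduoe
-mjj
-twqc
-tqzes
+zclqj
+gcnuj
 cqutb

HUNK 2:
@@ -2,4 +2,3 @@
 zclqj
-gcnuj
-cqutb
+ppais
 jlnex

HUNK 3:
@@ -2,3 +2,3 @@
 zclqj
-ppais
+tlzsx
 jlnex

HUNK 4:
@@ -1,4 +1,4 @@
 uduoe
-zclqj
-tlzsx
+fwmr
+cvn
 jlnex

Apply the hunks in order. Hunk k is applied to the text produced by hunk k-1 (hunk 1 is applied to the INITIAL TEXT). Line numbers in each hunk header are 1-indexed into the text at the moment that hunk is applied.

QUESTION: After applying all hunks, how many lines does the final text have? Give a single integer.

Hunk 1: at line 1 remove [mjj,twqc,tqzes] add [zclqj,gcnuj] -> 5 lines: uduoe zclqj gcnuj cqutb jlnex
Hunk 2: at line 2 remove [gcnuj,cqutb] add [ppais] -> 4 lines: uduoe zclqj ppais jlnex
Hunk 3: at line 2 remove [ppais] add [tlzsx] -> 4 lines: uduoe zclqj tlzsx jlnex
Hunk 4: at line 1 remove [zclqj,tlzsx] add [fwmr,cvn] -> 4 lines: uduoe fwmr cvn jlnex
Final line count: 4

Answer: 4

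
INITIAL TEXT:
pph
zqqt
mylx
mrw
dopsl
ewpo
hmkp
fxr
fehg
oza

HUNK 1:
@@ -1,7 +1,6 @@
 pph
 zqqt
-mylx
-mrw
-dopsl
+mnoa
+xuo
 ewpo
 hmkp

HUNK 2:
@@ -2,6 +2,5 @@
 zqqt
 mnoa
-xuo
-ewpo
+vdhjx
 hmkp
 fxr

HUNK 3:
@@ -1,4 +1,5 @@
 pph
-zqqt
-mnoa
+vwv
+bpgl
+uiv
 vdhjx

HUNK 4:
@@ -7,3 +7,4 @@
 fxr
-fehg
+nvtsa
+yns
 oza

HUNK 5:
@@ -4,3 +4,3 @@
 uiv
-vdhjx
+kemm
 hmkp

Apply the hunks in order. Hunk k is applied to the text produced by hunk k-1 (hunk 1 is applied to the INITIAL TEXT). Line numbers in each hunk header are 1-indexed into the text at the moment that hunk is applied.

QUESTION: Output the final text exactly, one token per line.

Hunk 1: at line 1 remove [mylx,mrw,dopsl] add [mnoa,xuo] -> 9 lines: pph zqqt mnoa xuo ewpo hmkp fxr fehg oza
Hunk 2: at line 2 remove [xuo,ewpo] add [vdhjx] -> 8 lines: pph zqqt mnoa vdhjx hmkp fxr fehg oza
Hunk 3: at line 1 remove [zqqt,mnoa] add [vwv,bpgl,uiv] -> 9 lines: pph vwv bpgl uiv vdhjx hmkp fxr fehg oza
Hunk 4: at line 7 remove [fehg] add [nvtsa,yns] -> 10 lines: pph vwv bpgl uiv vdhjx hmkp fxr nvtsa yns oza
Hunk 5: at line 4 remove [vdhjx] add [kemm] -> 10 lines: pph vwv bpgl uiv kemm hmkp fxr nvtsa yns oza

Answer: pph
vwv
bpgl
uiv
kemm
hmkp
fxr
nvtsa
yns
oza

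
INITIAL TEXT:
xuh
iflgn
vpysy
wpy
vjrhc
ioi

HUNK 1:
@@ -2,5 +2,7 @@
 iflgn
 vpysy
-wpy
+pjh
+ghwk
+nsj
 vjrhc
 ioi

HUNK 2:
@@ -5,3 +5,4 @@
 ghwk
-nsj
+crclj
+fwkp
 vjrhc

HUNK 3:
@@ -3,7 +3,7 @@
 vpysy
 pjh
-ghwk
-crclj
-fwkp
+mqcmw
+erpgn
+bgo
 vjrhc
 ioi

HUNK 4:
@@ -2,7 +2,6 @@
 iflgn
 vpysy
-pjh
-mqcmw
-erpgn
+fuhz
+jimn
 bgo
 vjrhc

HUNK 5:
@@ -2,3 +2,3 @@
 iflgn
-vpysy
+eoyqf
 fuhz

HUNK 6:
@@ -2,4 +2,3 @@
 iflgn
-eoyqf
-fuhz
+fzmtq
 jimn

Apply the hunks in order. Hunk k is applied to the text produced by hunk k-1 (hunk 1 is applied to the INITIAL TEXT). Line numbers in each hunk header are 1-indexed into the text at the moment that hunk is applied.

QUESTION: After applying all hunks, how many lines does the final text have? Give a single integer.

Hunk 1: at line 2 remove [wpy] add [pjh,ghwk,nsj] -> 8 lines: xuh iflgn vpysy pjh ghwk nsj vjrhc ioi
Hunk 2: at line 5 remove [nsj] add [crclj,fwkp] -> 9 lines: xuh iflgn vpysy pjh ghwk crclj fwkp vjrhc ioi
Hunk 3: at line 3 remove [ghwk,crclj,fwkp] add [mqcmw,erpgn,bgo] -> 9 lines: xuh iflgn vpysy pjh mqcmw erpgn bgo vjrhc ioi
Hunk 4: at line 2 remove [pjh,mqcmw,erpgn] add [fuhz,jimn] -> 8 lines: xuh iflgn vpysy fuhz jimn bgo vjrhc ioi
Hunk 5: at line 2 remove [vpysy] add [eoyqf] -> 8 lines: xuh iflgn eoyqf fuhz jimn bgo vjrhc ioi
Hunk 6: at line 2 remove [eoyqf,fuhz] add [fzmtq] -> 7 lines: xuh iflgn fzmtq jimn bgo vjrhc ioi
Final line count: 7

Answer: 7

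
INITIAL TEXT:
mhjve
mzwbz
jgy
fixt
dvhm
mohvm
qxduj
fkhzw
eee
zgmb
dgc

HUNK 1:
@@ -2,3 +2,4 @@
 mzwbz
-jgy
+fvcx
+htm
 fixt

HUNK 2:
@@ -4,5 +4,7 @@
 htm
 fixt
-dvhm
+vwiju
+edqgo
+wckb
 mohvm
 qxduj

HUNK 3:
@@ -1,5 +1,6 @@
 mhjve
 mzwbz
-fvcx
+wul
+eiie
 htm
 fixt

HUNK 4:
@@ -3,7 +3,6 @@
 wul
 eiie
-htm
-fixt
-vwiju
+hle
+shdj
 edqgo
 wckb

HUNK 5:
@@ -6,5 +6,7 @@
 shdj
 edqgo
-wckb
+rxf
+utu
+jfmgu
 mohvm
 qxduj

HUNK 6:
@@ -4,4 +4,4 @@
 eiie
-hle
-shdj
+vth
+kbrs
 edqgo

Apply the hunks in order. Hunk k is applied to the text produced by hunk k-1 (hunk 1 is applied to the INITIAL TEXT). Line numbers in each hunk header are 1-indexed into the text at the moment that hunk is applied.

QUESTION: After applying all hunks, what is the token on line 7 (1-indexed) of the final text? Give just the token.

Answer: edqgo

Derivation:
Hunk 1: at line 2 remove [jgy] add [fvcx,htm] -> 12 lines: mhjve mzwbz fvcx htm fixt dvhm mohvm qxduj fkhzw eee zgmb dgc
Hunk 2: at line 4 remove [dvhm] add [vwiju,edqgo,wckb] -> 14 lines: mhjve mzwbz fvcx htm fixt vwiju edqgo wckb mohvm qxduj fkhzw eee zgmb dgc
Hunk 3: at line 1 remove [fvcx] add [wul,eiie] -> 15 lines: mhjve mzwbz wul eiie htm fixt vwiju edqgo wckb mohvm qxduj fkhzw eee zgmb dgc
Hunk 4: at line 3 remove [htm,fixt,vwiju] add [hle,shdj] -> 14 lines: mhjve mzwbz wul eiie hle shdj edqgo wckb mohvm qxduj fkhzw eee zgmb dgc
Hunk 5: at line 6 remove [wckb] add [rxf,utu,jfmgu] -> 16 lines: mhjve mzwbz wul eiie hle shdj edqgo rxf utu jfmgu mohvm qxduj fkhzw eee zgmb dgc
Hunk 6: at line 4 remove [hle,shdj] add [vth,kbrs] -> 16 lines: mhjve mzwbz wul eiie vth kbrs edqgo rxf utu jfmgu mohvm qxduj fkhzw eee zgmb dgc
Final line 7: edqgo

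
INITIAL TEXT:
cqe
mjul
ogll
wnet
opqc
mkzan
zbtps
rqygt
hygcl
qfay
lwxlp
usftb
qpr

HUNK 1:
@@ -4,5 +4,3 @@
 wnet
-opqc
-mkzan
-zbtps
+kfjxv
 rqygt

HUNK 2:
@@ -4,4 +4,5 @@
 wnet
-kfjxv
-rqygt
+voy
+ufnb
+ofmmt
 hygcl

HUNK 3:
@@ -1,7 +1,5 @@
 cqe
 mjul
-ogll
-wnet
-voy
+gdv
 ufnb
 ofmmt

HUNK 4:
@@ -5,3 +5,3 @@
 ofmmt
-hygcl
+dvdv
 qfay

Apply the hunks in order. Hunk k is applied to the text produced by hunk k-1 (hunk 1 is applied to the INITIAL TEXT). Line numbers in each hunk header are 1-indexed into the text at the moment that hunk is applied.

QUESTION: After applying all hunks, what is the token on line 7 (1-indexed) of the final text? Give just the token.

Hunk 1: at line 4 remove [opqc,mkzan,zbtps] add [kfjxv] -> 11 lines: cqe mjul ogll wnet kfjxv rqygt hygcl qfay lwxlp usftb qpr
Hunk 2: at line 4 remove [kfjxv,rqygt] add [voy,ufnb,ofmmt] -> 12 lines: cqe mjul ogll wnet voy ufnb ofmmt hygcl qfay lwxlp usftb qpr
Hunk 3: at line 1 remove [ogll,wnet,voy] add [gdv] -> 10 lines: cqe mjul gdv ufnb ofmmt hygcl qfay lwxlp usftb qpr
Hunk 4: at line 5 remove [hygcl] add [dvdv] -> 10 lines: cqe mjul gdv ufnb ofmmt dvdv qfay lwxlp usftb qpr
Final line 7: qfay

Answer: qfay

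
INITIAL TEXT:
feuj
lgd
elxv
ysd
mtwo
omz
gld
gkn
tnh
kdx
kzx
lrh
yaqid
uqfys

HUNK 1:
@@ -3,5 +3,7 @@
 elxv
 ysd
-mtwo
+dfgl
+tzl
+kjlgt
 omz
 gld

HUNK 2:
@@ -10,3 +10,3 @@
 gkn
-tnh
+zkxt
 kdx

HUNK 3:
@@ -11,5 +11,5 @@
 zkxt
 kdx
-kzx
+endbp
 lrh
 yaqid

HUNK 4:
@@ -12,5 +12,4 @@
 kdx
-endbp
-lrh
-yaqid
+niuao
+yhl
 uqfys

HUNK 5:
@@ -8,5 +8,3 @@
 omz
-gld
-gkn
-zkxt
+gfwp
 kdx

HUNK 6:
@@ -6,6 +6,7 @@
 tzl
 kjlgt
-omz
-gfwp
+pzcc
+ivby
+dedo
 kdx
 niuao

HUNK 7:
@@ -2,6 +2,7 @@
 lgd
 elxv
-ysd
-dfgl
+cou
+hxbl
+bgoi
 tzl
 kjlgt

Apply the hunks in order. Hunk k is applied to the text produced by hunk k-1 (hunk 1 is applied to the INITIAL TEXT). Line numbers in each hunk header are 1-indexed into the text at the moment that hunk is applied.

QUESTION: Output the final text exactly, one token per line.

Answer: feuj
lgd
elxv
cou
hxbl
bgoi
tzl
kjlgt
pzcc
ivby
dedo
kdx
niuao
yhl
uqfys

Derivation:
Hunk 1: at line 3 remove [mtwo] add [dfgl,tzl,kjlgt] -> 16 lines: feuj lgd elxv ysd dfgl tzl kjlgt omz gld gkn tnh kdx kzx lrh yaqid uqfys
Hunk 2: at line 10 remove [tnh] add [zkxt] -> 16 lines: feuj lgd elxv ysd dfgl tzl kjlgt omz gld gkn zkxt kdx kzx lrh yaqid uqfys
Hunk 3: at line 11 remove [kzx] add [endbp] -> 16 lines: feuj lgd elxv ysd dfgl tzl kjlgt omz gld gkn zkxt kdx endbp lrh yaqid uqfys
Hunk 4: at line 12 remove [endbp,lrh,yaqid] add [niuao,yhl] -> 15 lines: feuj lgd elxv ysd dfgl tzl kjlgt omz gld gkn zkxt kdx niuao yhl uqfys
Hunk 5: at line 8 remove [gld,gkn,zkxt] add [gfwp] -> 13 lines: feuj lgd elxv ysd dfgl tzl kjlgt omz gfwp kdx niuao yhl uqfys
Hunk 6: at line 6 remove [omz,gfwp] add [pzcc,ivby,dedo] -> 14 lines: feuj lgd elxv ysd dfgl tzl kjlgt pzcc ivby dedo kdx niuao yhl uqfys
Hunk 7: at line 2 remove [ysd,dfgl] add [cou,hxbl,bgoi] -> 15 lines: feuj lgd elxv cou hxbl bgoi tzl kjlgt pzcc ivby dedo kdx niuao yhl uqfys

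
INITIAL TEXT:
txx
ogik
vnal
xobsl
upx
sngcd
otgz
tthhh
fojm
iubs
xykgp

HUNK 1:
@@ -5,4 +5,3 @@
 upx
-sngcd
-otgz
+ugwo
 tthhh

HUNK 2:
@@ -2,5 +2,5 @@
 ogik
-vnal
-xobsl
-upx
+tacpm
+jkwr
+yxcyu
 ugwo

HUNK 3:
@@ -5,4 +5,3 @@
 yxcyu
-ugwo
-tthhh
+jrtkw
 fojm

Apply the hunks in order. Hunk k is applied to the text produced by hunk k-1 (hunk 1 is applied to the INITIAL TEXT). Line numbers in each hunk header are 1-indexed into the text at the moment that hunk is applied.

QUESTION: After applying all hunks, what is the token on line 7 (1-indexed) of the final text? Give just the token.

Answer: fojm

Derivation:
Hunk 1: at line 5 remove [sngcd,otgz] add [ugwo] -> 10 lines: txx ogik vnal xobsl upx ugwo tthhh fojm iubs xykgp
Hunk 2: at line 2 remove [vnal,xobsl,upx] add [tacpm,jkwr,yxcyu] -> 10 lines: txx ogik tacpm jkwr yxcyu ugwo tthhh fojm iubs xykgp
Hunk 3: at line 5 remove [ugwo,tthhh] add [jrtkw] -> 9 lines: txx ogik tacpm jkwr yxcyu jrtkw fojm iubs xykgp
Final line 7: fojm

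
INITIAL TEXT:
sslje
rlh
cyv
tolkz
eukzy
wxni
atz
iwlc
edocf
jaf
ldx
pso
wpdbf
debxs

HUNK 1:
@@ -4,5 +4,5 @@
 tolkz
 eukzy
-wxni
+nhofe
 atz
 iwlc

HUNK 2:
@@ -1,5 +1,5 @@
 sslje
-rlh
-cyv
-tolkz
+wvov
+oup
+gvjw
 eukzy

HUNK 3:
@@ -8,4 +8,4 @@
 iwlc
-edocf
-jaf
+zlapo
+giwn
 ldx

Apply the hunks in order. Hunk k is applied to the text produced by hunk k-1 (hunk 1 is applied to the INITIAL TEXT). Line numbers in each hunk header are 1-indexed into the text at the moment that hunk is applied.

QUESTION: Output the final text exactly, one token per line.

Hunk 1: at line 4 remove [wxni] add [nhofe] -> 14 lines: sslje rlh cyv tolkz eukzy nhofe atz iwlc edocf jaf ldx pso wpdbf debxs
Hunk 2: at line 1 remove [rlh,cyv,tolkz] add [wvov,oup,gvjw] -> 14 lines: sslje wvov oup gvjw eukzy nhofe atz iwlc edocf jaf ldx pso wpdbf debxs
Hunk 3: at line 8 remove [edocf,jaf] add [zlapo,giwn] -> 14 lines: sslje wvov oup gvjw eukzy nhofe atz iwlc zlapo giwn ldx pso wpdbf debxs

Answer: sslje
wvov
oup
gvjw
eukzy
nhofe
atz
iwlc
zlapo
giwn
ldx
pso
wpdbf
debxs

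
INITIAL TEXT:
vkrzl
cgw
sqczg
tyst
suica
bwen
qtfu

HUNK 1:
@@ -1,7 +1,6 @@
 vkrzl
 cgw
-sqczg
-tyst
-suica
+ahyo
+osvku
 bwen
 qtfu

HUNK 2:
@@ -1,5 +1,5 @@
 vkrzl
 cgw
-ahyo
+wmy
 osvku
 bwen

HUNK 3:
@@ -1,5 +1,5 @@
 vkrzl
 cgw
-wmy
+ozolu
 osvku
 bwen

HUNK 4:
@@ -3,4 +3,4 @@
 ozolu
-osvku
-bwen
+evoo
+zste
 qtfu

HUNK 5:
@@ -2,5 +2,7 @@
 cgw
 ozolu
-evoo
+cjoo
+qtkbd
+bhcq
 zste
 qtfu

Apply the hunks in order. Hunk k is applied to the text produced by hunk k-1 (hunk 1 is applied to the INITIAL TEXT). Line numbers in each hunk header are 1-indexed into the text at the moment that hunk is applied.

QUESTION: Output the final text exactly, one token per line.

Hunk 1: at line 1 remove [sqczg,tyst,suica] add [ahyo,osvku] -> 6 lines: vkrzl cgw ahyo osvku bwen qtfu
Hunk 2: at line 1 remove [ahyo] add [wmy] -> 6 lines: vkrzl cgw wmy osvku bwen qtfu
Hunk 3: at line 1 remove [wmy] add [ozolu] -> 6 lines: vkrzl cgw ozolu osvku bwen qtfu
Hunk 4: at line 3 remove [osvku,bwen] add [evoo,zste] -> 6 lines: vkrzl cgw ozolu evoo zste qtfu
Hunk 5: at line 2 remove [evoo] add [cjoo,qtkbd,bhcq] -> 8 lines: vkrzl cgw ozolu cjoo qtkbd bhcq zste qtfu

Answer: vkrzl
cgw
ozolu
cjoo
qtkbd
bhcq
zste
qtfu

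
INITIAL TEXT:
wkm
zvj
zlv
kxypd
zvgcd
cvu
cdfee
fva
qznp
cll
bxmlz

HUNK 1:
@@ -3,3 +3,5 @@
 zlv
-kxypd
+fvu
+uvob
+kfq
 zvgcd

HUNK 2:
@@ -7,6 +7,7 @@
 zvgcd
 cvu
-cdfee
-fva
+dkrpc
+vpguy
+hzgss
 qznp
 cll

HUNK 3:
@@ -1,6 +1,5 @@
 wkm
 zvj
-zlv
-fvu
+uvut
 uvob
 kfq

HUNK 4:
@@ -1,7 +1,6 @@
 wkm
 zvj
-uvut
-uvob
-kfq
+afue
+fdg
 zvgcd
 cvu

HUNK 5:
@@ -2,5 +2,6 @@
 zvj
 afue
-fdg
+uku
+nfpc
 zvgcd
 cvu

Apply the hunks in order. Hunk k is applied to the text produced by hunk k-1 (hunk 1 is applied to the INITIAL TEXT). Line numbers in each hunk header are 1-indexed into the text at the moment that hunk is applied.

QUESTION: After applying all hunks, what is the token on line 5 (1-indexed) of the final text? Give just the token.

Hunk 1: at line 3 remove [kxypd] add [fvu,uvob,kfq] -> 13 lines: wkm zvj zlv fvu uvob kfq zvgcd cvu cdfee fva qznp cll bxmlz
Hunk 2: at line 7 remove [cdfee,fva] add [dkrpc,vpguy,hzgss] -> 14 lines: wkm zvj zlv fvu uvob kfq zvgcd cvu dkrpc vpguy hzgss qznp cll bxmlz
Hunk 3: at line 1 remove [zlv,fvu] add [uvut] -> 13 lines: wkm zvj uvut uvob kfq zvgcd cvu dkrpc vpguy hzgss qznp cll bxmlz
Hunk 4: at line 1 remove [uvut,uvob,kfq] add [afue,fdg] -> 12 lines: wkm zvj afue fdg zvgcd cvu dkrpc vpguy hzgss qznp cll bxmlz
Hunk 5: at line 2 remove [fdg] add [uku,nfpc] -> 13 lines: wkm zvj afue uku nfpc zvgcd cvu dkrpc vpguy hzgss qznp cll bxmlz
Final line 5: nfpc

Answer: nfpc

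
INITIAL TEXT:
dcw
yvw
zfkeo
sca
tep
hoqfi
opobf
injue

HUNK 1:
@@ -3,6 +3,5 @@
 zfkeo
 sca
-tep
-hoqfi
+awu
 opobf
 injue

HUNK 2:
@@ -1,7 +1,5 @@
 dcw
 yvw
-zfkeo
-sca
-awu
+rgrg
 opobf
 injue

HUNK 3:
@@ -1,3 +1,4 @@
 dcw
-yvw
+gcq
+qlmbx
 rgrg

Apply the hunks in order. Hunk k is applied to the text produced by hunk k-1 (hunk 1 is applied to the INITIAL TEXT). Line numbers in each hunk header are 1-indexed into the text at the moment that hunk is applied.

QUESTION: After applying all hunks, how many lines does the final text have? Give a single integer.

Answer: 6

Derivation:
Hunk 1: at line 3 remove [tep,hoqfi] add [awu] -> 7 lines: dcw yvw zfkeo sca awu opobf injue
Hunk 2: at line 1 remove [zfkeo,sca,awu] add [rgrg] -> 5 lines: dcw yvw rgrg opobf injue
Hunk 3: at line 1 remove [yvw] add [gcq,qlmbx] -> 6 lines: dcw gcq qlmbx rgrg opobf injue
Final line count: 6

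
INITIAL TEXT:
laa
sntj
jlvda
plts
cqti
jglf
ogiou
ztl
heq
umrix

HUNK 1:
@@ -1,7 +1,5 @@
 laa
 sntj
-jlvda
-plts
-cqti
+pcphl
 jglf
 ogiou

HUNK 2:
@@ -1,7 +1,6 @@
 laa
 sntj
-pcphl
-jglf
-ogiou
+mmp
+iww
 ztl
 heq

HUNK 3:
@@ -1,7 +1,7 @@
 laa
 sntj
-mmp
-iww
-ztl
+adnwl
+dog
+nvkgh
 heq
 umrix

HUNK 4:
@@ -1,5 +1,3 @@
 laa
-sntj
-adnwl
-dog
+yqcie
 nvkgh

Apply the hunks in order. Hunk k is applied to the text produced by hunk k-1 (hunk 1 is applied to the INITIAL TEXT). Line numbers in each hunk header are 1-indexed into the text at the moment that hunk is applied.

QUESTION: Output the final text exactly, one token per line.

Hunk 1: at line 1 remove [jlvda,plts,cqti] add [pcphl] -> 8 lines: laa sntj pcphl jglf ogiou ztl heq umrix
Hunk 2: at line 1 remove [pcphl,jglf,ogiou] add [mmp,iww] -> 7 lines: laa sntj mmp iww ztl heq umrix
Hunk 3: at line 1 remove [mmp,iww,ztl] add [adnwl,dog,nvkgh] -> 7 lines: laa sntj adnwl dog nvkgh heq umrix
Hunk 4: at line 1 remove [sntj,adnwl,dog] add [yqcie] -> 5 lines: laa yqcie nvkgh heq umrix

Answer: laa
yqcie
nvkgh
heq
umrix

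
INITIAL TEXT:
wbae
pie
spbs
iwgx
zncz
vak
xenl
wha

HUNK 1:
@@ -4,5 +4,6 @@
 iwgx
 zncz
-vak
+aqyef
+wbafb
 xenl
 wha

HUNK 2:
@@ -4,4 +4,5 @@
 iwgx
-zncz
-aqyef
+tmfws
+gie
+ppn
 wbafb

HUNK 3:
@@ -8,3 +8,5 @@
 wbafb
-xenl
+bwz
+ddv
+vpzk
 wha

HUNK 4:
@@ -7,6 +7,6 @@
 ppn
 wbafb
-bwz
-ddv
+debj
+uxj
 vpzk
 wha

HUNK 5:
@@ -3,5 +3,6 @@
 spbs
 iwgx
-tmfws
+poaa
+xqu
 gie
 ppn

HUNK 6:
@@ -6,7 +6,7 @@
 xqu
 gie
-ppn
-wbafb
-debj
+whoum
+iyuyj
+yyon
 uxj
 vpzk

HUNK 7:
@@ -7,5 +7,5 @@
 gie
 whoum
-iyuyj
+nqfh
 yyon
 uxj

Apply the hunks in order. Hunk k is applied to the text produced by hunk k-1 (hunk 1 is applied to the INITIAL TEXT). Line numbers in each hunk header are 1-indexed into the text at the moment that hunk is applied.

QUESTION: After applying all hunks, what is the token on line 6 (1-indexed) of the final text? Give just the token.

Answer: xqu

Derivation:
Hunk 1: at line 4 remove [vak] add [aqyef,wbafb] -> 9 lines: wbae pie spbs iwgx zncz aqyef wbafb xenl wha
Hunk 2: at line 4 remove [zncz,aqyef] add [tmfws,gie,ppn] -> 10 lines: wbae pie spbs iwgx tmfws gie ppn wbafb xenl wha
Hunk 3: at line 8 remove [xenl] add [bwz,ddv,vpzk] -> 12 lines: wbae pie spbs iwgx tmfws gie ppn wbafb bwz ddv vpzk wha
Hunk 4: at line 7 remove [bwz,ddv] add [debj,uxj] -> 12 lines: wbae pie spbs iwgx tmfws gie ppn wbafb debj uxj vpzk wha
Hunk 5: at line 3 remove [tmfws] add [poaa,xqu] -> 13 lines: wbae pie spbs iwgx poaa xqu gie ppn wbafb debj uxj vpzk wha
Hunk 6: at line 6 remove [ppn,wbafb,debj] add [whoum,iyuyj,yyon] -> 13 lines: wbae pie spbs iwgx poaa xqu gie whoum iyuyj yyon uxj vpzk wha
Hunk 7: at line 7 remove [iyuyj] add [nqfh] -> 13 lines: wbae pie spbs iwgx poaa xqu gie whoum nqfh yyon uxj vpzk wha
Final line 6: xqu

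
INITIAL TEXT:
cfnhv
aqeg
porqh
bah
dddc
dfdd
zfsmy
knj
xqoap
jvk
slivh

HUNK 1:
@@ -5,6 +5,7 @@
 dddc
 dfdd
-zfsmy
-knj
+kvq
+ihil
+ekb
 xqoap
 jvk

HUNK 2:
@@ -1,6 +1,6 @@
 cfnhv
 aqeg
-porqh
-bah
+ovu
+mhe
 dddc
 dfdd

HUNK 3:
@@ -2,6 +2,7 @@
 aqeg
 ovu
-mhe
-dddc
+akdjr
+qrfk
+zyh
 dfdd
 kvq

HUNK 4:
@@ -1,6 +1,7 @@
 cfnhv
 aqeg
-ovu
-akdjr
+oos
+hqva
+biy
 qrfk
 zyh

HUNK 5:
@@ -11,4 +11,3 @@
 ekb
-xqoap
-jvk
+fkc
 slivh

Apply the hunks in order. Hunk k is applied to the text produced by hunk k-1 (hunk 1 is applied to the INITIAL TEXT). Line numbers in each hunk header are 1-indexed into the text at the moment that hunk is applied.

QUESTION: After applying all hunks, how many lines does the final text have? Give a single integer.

Answer: 13

Derivation:
Hunk 1: at line 5 remove [zfsmy,knj] add [kvq,ihil,ekb] -> 12 lines: cfnhv aqeg porqh bah dddc dfdd kvq ihil ekb xqoap jvk slivh
Hunk 2: at line 1 remove [porqh,bah] add [ovu,mhe] -> 12 lines: cfnhv aqeg ovu mhe dddc dfdd kvq ihil ekb xqoap jvk slivh
Hunk 3: at line 2 remove [mhe,dddc] add [akdjr,qrfk,zyh] -> 13 lines: cfnhv aqeg ovu akdjr qrfk zyh dfdd kvq ihil ekb xqoap jvk slivh
Hunk 4: at line 1 remove [ovu,akdjr] add [oos,hqva,biy] -> 14 lines: cfnhv aqeg oos hqva biy qrfk zyh dfdd kvq ihil ekb xqoap jvk slivh
Hunk 5: at line 11 remove [xqoap,jvk] add [fkc] -> 13 lines: cfnhv aqeg oos hqva biy qrfk zyh dfdd kvq ihil ekb fkc slivh
Final line count: 13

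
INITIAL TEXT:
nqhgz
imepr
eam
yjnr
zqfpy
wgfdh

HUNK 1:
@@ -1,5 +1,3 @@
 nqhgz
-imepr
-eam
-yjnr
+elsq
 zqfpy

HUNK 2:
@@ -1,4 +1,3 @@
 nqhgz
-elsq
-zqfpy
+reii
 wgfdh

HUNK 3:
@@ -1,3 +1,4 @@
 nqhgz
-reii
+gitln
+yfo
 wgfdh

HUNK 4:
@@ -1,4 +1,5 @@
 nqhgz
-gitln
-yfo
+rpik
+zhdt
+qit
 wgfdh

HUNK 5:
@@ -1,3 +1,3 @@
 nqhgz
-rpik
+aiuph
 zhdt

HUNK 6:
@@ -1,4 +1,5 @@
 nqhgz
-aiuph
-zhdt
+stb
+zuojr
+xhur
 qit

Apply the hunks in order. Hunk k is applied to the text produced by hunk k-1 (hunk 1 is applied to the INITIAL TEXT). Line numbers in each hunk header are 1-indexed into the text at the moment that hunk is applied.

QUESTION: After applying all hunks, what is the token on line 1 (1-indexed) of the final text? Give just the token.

Hunk 1: at line 1 remove [imepr,eam,yjnr] add [elsq] -> 4 lines: nqhgz elsq zqfpy wgfdh
Hunk 2: at line 1 remove [elsq,zqfpy] add [reii] -> 3 lines: nqhgz reii wgfdh
Hunk 3: at line 1 remove [reii] add [gitln,yfo] -> 4 lines: nqhgz gitln yfo wgfdh
Hunk 4: at line 1 remove [gitln,yfo] add [rpik,zhdt,qit] -> 5 lines: nqhgz rpik zhdt qit wgfdh
Hunk 5: at line 1 remove [rpik] add [aiuph] -> 5 lines: nqhgz aiuph zhdt qit wgfdh
Hunk 6: at line 1 remove [aiuph,zhdt] add [stb,zuojr,xhur] -> 6 lines: nqhgz stb zuojr xhur qit wgfdh
Final line 1: nqhgz

Answer: nqhgz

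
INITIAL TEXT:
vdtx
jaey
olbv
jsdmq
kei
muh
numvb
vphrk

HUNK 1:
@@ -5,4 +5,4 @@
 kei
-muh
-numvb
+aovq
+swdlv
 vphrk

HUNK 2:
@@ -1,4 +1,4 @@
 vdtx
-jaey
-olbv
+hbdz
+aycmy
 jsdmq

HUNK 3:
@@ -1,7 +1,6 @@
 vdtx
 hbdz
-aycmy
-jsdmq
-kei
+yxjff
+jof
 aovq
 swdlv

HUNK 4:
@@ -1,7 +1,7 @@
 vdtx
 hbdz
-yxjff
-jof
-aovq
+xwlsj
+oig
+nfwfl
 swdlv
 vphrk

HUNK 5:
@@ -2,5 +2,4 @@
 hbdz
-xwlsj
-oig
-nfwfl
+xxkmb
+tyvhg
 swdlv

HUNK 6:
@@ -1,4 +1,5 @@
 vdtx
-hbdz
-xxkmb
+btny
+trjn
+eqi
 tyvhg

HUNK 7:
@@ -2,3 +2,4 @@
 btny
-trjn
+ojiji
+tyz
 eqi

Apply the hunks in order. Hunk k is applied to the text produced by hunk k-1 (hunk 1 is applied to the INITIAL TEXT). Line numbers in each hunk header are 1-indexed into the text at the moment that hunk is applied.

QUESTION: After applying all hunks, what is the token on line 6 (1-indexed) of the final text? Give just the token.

Hunk 1: at line 5 remove [muh,numvb] add [aovq,swdlv] -> 8 lines: vdtx jaey olbv jsdmq kei aovq swdlv vphrk
Hunk 2: at line 1 remove [jaey,olbv] add [hbdz,aycmy] -> 8 lines: vdtx hbdz aycmy jsdmq kei aovq swdlv vphrk
Hunk 3: at line 1 remove [aycmy,jsdmq,kei] add [yxjff,jof] -> 7 lines: vdtx hbdz yxjff jof aovq swdlv vphrk
Hunk 4: at line 1 remove [yxjff,jof,aovq] add [xwlsj,oig,nfwfl] -> 7 lines: vdtx hbdz xwlsj oig nfwfl swdlv vphrk
Hunk 5: at line 2 remove [xwlsj,oig,nfwfl] add [xxkmb,tyvhg] -> 6 lines: vdtx hbdz xxkmb tyvhg swdlv vphrk
Hunk 6: at line 1 remove [hbdz,xxkmb] add [btny,trjn,eqi] -> 7 lines: vdtx btny trjn eqi tyvhg swdlv vphrk
Hunk 7: at line 2 remove [trjn] add [ojiji,tyz] -> 8 lines: vdtx btny ojiji tyz eqi tyvhg swdlv vphrk
Final line 6: tyvhg

Answer: tyvhg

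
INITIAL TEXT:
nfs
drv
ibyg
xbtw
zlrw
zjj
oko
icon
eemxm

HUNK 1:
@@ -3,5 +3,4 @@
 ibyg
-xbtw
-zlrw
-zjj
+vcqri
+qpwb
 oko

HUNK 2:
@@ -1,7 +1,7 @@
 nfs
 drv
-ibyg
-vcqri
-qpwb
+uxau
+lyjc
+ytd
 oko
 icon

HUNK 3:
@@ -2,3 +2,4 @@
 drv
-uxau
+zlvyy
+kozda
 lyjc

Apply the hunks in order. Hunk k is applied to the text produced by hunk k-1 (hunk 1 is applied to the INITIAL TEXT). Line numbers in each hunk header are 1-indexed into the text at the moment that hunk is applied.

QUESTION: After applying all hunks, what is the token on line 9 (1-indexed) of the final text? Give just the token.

Hunk 1: at line 3 remove [xbtw,zlrw,zjj] add [vcqri,qpwb] -> 8 lines: nfs drv ibyg vcqri qpwb oko icon eemxm
Hunk 2: at line 1 remove [ibyg,vcqri,qpwb] add [uxau,lyjc,ytd] -> 8 lines: nfs drv uxau lyjc ytd oko icon eemxm
Hunk 3: at line 2 remove [uxau] add [zlvyy,kozda] -> 9 lines: nfs drv zlvyy kozda lyjc ytd oko icon eemxm
Final line 9: eemxm

Answer: eemxm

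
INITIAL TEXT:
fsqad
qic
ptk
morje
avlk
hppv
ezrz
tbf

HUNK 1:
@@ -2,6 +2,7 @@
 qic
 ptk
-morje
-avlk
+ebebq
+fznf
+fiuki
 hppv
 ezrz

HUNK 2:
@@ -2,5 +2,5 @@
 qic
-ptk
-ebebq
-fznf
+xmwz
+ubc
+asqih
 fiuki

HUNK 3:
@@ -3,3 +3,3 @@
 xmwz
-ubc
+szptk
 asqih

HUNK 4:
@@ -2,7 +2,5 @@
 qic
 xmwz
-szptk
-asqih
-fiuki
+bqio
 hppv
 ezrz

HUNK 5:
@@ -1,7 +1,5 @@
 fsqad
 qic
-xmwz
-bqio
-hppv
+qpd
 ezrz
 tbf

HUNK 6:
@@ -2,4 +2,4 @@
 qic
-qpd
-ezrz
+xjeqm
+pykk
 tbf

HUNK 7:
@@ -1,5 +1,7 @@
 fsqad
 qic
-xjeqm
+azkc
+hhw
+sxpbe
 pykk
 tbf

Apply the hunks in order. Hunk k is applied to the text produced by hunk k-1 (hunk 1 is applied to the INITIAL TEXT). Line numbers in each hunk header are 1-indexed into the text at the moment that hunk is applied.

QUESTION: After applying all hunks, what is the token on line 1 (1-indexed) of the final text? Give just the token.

Answer: fsqad

Derivation:
Hunk 1: at line 2 remove [morje,avlk] add [ebebq,fznf,fiuki] -> 9 lines: fsqad qic ptk ebebq fznf fiuki hppv ezrz tbf
Hunk 2: at line 2 remove [ptk,ebebq,fznf] add [xmwz,ubc,asqih] -> 9 lines: fsqad qic xmwz ubc asqih fiuki hppv ezrz tbf
Hunk 3: at line 3 remove [ubc] add [szptk] -> 9 lines: fsqad qic xmwz szptk asqih fiuki hppv ezrz tbf
Hunk 4: at line 2 remove [szptk,asqih,fiuki] add [bqio] -> 7 lines: fsqad qic xmwz bqio hppv ezrz tbf
Hunk 5: at line 1 remove [xmwz,bqio,hppv] add [qpd] -> 5 lines: fsqad qic qpd ezrz tbf
Hunk 6: at line 2 remove [qpd,ezrz] add [xjeqm,pykk] -> 5 lines: fsqad qic xjeqm pykk tbf
Hunk 7: at line 1 remove [xjeqm] add [azkc,hhw,sxpbe] -> 7 lines: fsqad qic azkc hhw sxpbe pykk tbf
Final line 1: fsqad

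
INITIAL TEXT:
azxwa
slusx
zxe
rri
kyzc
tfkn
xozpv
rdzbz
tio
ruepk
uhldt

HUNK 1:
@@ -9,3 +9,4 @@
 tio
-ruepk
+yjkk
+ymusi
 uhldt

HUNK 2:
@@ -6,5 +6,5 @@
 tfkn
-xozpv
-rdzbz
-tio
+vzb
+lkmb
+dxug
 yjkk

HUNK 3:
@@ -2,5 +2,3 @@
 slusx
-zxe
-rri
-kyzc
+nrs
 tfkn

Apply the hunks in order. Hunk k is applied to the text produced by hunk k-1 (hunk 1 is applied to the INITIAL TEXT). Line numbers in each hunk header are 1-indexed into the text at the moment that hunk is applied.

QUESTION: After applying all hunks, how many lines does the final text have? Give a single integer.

Hunk 1: at line 9 remove [ruepk] add [yjkk,ymusi] -> 12 lines: azxwa slusx zxe rri kyzc tfkn xozpv rdzbz tio yjkk ymusi uhldt
Hunk 2: at line 6 remove [xozpv,rdzbz,tio] add [vzb,lkmb,dxug] -> 12 lines: azxwa slusx zxe rri kyzc tfkn vzb lkmb dxug yjkk ymusi uhldt
Hunk 3: at line 2 remove [zxe,rri,kyzc] add [nrs] -> 10 lines: azxwa slusx nrs tfkn vzb lkmb dxug yjkk ymusi uhldt
Final line count: 10

Answer: 10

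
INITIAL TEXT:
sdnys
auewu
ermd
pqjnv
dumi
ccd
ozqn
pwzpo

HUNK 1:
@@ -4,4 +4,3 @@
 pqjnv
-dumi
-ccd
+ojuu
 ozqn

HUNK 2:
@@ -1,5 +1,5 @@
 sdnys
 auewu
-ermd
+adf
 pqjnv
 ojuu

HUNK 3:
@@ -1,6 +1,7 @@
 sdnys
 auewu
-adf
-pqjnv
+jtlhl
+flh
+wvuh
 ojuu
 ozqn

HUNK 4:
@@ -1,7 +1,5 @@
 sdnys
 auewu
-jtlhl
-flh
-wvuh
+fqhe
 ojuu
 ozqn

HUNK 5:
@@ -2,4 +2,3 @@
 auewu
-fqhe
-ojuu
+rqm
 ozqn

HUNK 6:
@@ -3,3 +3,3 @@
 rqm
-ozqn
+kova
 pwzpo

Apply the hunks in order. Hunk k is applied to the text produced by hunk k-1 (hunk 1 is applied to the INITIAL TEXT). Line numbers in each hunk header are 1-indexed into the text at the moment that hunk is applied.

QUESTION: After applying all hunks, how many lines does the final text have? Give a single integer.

Answer: 5

Derivation:
Hunk 1: at line 4 remove [dumi,ccd] add [ojuu] -> 7 lines: sdnys auewu ermd pqjnv ojuu ozqn pwzpo
Hunk 2: at line 1 remove [ermd] add [adf] -> 7 lines: sdnys auewu adf pqjnv ojuu ozqn pwzpo
Hunk 3: at line 1 remove [adf,pqjnv] add [jtlhl,flh,wvuh] -> 8 lines: sdnys auewu jtlhl flh wvuh ojuu ozqn pwzpo
Hunk 4: at line 1 remove [jtlhl,flh,wvuh] add [fqhe] -> 6 lines: sdnys auewu fqhe ojuu ozqn pwzpo
Hunk 5: at line 2 remove [fqhe,ojuu] add [rqm] -> 5 lines: sdnys auewu rqm ozqn pwzpo
Hunk 6: at line 3 remove [ozqn] add [kova] -> 5 lines: sdnys auewu rqm kova pwzpo
Final line count: 5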